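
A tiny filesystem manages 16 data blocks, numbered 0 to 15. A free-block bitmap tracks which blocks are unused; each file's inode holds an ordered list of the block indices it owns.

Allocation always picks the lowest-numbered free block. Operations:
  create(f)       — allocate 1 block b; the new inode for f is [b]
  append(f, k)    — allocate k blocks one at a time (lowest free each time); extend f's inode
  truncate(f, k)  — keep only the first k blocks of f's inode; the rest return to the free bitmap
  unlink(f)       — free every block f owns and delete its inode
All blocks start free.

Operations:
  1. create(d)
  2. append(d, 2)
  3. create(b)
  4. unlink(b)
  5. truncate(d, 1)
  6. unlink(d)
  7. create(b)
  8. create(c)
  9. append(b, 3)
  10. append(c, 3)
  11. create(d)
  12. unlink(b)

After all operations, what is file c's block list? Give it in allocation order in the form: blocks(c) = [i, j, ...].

blocks(c) = [1, 5, 6, 7]

  1. create(d)  ⇒  F...............  {d→[0]}
  2. append(d, 2)  ⇒  FFF.............  {d→[0, 1, 2]}
  3. create(b)  ⇒  FFFF............  {b→[3]; d→[0, 1, 2]}
  4. unlink(b)  ⇒  FFF.............  {d→[0, 1, 2]}
  5. truncate(d, 1)  ⇒  F...............  {d→[0]}
  6. unlink(d)  ⇒  ................  {}
  7. create(b)  ⇒  F...............  {b→[0]}
  8. create(c)  ⇒  FF..............  {b→[0]; c→[1]}
  9. append(b, 3)  ⇒  FFFFF...........  {b→[0, 2, 3, 4]; c→[1]}
  10. append(c, 3)  ⇒  FFFFFFFF........  {b→[0, 2, 3, 4]; c→[1, 5, 6, 7]}
  11. create(d)  ⇒  FFFFFFFFF.......  {b→[0, 2, 3, 4]; c→[1, 5, 6, 7]; d→[8]}
  12. unlink(b)  ⇒  .F...FFFF.......  {c→[1, 5, 6, 7]; d→[8]}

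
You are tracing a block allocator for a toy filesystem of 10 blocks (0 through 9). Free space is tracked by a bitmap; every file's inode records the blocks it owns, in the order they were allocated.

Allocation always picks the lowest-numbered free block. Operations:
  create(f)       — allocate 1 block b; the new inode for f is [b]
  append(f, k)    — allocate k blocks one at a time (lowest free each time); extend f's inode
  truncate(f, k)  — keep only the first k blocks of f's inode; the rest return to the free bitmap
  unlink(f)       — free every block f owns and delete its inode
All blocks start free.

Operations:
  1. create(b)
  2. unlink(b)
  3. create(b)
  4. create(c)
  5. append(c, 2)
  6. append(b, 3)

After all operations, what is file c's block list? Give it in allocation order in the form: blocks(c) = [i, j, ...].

[1] create(b) — b=0 (map F.........)
[2] unlink(b) —  (map ..........)
[3] create(b) — b=0 (map F.........)
[4] create(c) — b=0 c=1 (map FF........)
[5] append(c, 2) — b=0 c=1,2,3 (map FFFF......)
[6] append(b, 3) — b=0,4,5,6 c=1,2,3 (map FFFFFFF...)

blocks(c) = [1, 2, 3]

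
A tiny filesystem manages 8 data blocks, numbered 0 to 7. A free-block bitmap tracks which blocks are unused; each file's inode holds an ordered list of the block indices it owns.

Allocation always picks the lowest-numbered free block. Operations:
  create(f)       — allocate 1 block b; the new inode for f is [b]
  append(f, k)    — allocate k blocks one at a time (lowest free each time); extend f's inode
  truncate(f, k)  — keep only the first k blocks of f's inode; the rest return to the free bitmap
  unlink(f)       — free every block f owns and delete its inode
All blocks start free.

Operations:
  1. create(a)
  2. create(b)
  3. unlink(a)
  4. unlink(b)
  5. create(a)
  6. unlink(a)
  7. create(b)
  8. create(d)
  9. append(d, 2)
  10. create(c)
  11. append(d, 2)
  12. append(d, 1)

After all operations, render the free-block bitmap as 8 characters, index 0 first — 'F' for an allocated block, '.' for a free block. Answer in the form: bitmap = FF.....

bitmap = FFFFFFFF

  1. create(a)  ⇒  F.......  {a→[0]}
  2. create(b)  ⇒  FF......  {a→[0]; b→[1]}
  3. unlink(a)  ⇒  .F......  {b→[1]}
  4. unlink(b)  ⇒  ........  {}
  5. create(a)  ⇒  F.......  {a→[0]}
  6. unlink(a)  ⇒  ........  {}
  7. create(b)  ⇒  F.......  {b→[0]}
  8. create(d)  ⇒  FF......  {b→[0]; d→[1]}
  9. append(d, 2)  ⇒  FFFF....  {b→[0]; d→[1, 2, 3]}
  10. create(c)  ⇒  FFFFF...  {b→[0]; c→[4]; d→[1, 2, 3]}
  11. append(d, 2)  ⇒  FFFFFFF.  {b→[0]; c→[4]; d→[1, 2, 3, 5, 6]}
  12. append(d, 1)  ⇒  FFFFFFFF  {b→[0]; c→[4]; d→[1, 2, 3, 5, 6, 7]}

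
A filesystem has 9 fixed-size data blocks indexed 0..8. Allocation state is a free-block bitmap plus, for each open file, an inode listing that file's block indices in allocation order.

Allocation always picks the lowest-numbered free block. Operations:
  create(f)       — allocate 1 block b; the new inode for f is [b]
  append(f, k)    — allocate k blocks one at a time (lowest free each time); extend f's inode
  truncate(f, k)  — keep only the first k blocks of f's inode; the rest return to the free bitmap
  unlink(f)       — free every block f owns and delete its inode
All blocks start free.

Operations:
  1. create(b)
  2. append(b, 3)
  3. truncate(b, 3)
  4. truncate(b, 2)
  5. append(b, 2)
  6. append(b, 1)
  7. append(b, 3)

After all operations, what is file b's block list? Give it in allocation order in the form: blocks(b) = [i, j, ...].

blocks(b) = [0, 1, 2, 3, 4, 5, 6, 7]

after create(b) → b:[0]  free=[F........]
after append(b, 3) → b:[0, 1, 2, 3]  free=[FFFF.....]
after truncate(b, 3) → b:[0, 1, 2]  free=[FFF......]
after truncate(b, 2) → b:[0, 1]  free=[FF.......]
after append(b, 2) → b:[0, 1, 2, 3]  free=[FFFF.....]
after append(b, 1) → b:[0, 1, 2, 3, 4]  free=[FFFFF....]
after append(b, 3) → b:[0, 1, 2, 3, 4, 5, 6, 7]  free=[FFFFFFFF.]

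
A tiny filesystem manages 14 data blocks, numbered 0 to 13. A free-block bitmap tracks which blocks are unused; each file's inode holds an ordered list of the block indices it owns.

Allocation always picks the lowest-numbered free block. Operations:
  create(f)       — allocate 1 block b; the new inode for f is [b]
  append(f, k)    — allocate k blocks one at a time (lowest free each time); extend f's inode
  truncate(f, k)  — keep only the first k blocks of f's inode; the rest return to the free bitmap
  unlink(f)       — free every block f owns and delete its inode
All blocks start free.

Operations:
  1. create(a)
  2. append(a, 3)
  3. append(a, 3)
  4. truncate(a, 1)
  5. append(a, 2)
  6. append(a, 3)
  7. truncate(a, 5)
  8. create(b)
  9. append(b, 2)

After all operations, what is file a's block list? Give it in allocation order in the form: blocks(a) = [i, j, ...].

blocks(a) = [0, 1, 2, 3, 4]

  1. create(a)  ⇒  F.............  {a→[0]}
  2. append(a, 3)  ⇒  FFFF..........  {a→[0, 1, 2, 3]}
  3. append(a, 3)  ⇒  FFFFFFF.......  {a→[0, 1, 2, 3, 4, 5, 6]}
  4. truncate(a, 1)  ⇒  F.............  {a→[0]}
  5. append(a, 2)  ⇒  FFF...........  {a→[0, 1, 2]}
  6. append(a, 3)  ⇒  FFFFFF........  {a→[0, 1, 2, 3, 4, 5]}
  7. truncate(a, 5)  ⇒  FFFFF.........  {a→[0, 1, 2, 3, 4]}
  8. create(b)  ⇒  FFFFFF........  {a→[0, 1, 2, 3, 4]; b→[5]}
  9. append(b, 2)  ⇒  FFFFFFFF......  {a→[0, 1, 2, 3, 4]; b→[5, 6, 7]}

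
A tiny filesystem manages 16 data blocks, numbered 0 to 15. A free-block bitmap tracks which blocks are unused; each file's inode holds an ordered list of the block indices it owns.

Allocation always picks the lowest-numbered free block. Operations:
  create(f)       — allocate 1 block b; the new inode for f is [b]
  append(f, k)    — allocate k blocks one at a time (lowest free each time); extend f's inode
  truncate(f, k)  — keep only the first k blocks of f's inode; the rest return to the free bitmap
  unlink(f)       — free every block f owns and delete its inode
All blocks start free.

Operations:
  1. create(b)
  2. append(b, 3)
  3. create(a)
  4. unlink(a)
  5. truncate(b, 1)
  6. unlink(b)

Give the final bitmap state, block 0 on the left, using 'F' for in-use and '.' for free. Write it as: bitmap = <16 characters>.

bitmap = ................

[1] create(b) — b=0 (map F...............)
[2] append(b, 3) — b=0,1,2,3 (map FFFF............)
[3] create(a) — a=4 b=0,1,2,3 (map FFFFF...........)
[4] unlink(a) — b=0,1,2,3 (map FFFF............)
[5] truncate(b, 1) — b=0 (map F...............)
[6] unlink(b) —  (map ................)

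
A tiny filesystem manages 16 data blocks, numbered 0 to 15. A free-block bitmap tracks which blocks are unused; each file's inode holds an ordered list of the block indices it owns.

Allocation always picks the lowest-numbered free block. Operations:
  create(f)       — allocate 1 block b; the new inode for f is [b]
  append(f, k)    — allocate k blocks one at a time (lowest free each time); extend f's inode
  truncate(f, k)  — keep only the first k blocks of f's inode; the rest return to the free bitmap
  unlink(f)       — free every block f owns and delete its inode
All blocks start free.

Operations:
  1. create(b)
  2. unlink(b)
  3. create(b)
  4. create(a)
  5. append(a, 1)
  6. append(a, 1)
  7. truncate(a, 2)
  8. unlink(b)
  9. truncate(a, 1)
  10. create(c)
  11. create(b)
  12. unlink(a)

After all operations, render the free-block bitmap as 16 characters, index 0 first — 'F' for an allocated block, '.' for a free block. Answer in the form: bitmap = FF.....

bitmap = F.F.............

[1] create(b) — b=0 (map F...............)
[2] unlink(b) —  (map ................)
[3] create(b) — b=0 (map F...............)
[4] create(a) — a=1 b=0 (map FF..............)
[5] append(a, 1) — a=1,2 b=0 (map FFF.............)
[6] append(a, 1) — a=1,2,3 b=0 (map FFFF............)
[7] truncate(a, 2) — a=1,2 b=0 (map FFF.............)
[8] unlink(b) — a=1,2 (map .FF.............)
[9] truncate(a, 1) — a=1 (map .F..............)
[10] create(c) — a=1 c=0 (map FF..............)
[11] create(b) — a=1 b=2 c=0 (map FFF.............)
[12] unlink(a) — b=2 c=0 (map F.F.............)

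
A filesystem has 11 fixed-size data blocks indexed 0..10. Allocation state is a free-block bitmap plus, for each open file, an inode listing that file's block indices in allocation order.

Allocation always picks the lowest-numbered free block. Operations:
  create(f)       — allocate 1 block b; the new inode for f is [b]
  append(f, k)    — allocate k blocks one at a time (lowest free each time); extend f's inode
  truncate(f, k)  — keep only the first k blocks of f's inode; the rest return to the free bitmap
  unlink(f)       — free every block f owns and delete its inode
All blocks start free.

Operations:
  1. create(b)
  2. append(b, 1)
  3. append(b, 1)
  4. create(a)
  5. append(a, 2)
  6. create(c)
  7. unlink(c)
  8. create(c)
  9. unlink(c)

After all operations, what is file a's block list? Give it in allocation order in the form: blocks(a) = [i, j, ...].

blocks(a) = [3, 4, 5]

  1. create(b)  ⇒  F..........  {b→[0]}
  2. append(b, 1)  ⇒  FF.........  {b→[0, 1]}
  3. append(b, 1)  ⇒  FFF........  {b→[0, 1, 2]}
  4. create(a)  ⇒  FFFF.......  {a→[3]; b→[0, 1, 2]}
  5. append(a, 2)  ⇒  FFFFFF.....  {a→[3, 4, 5]; b→[0, 1, 2]}
  6. create(c)  ⇒  FFFFFFF....  {a→[3, 4, 5]; b→[0, 1, 2]; c→[6]}
  7. unlink(c)  ⇒  FFFFFF.....  {a→[3, 4, 5]; b→[0, 1, 2]}
  8. create(c)  ⇒  FFFFFFF....  {a→[3, 4, 5]; b→[0, 1, 2]; c→[6]}
  9. unlink(c)  ⇒  FFFFFF.....  {a→[3, 4, 5]; b→[0, 1, 2]}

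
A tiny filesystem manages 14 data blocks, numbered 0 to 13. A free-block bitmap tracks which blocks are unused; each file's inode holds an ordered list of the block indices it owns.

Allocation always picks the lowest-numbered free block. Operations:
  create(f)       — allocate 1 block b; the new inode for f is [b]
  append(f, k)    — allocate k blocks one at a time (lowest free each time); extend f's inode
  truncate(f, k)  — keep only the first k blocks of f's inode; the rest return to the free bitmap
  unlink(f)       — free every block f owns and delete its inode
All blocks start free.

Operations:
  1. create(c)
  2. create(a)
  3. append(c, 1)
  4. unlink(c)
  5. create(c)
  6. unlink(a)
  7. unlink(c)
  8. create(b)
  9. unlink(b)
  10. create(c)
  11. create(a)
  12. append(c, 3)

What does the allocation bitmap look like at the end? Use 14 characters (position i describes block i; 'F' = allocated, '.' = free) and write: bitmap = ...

bitmap = FFFFF.........

  1. create(c)  ⇒  F.............  {c→[0]}
  2. create(a)  ⇒  FF............  {a→[1]; c→[0]}
  3. append(c, 1)  ⇒  FFF...........  {a→[1]; c→[0, 2]}
  4. unlink(c)  ⇒  .F............  {a→[1]}
  5. create(c)  ⇒  FF............  {a→[1]; c→[0]}
  6. unlink(a)  ⇒  F.............  {c→[0]}
  7. unlink(c)  ⇒  ..............  {}
  8. create(b)  ⇒  F.............  {b→[0]}
  9. unlink(b)  ⇒  ..............  {}
  10. create(c)  ⇒  F.............  {c→[0]}
  11. create(a)  ⇒  FF............  {a→[1]; c→[0]}
  12. append(c, 3)  ⇒  FFFFF.........  {a→[1]; c→[0, 2, 3, 4]}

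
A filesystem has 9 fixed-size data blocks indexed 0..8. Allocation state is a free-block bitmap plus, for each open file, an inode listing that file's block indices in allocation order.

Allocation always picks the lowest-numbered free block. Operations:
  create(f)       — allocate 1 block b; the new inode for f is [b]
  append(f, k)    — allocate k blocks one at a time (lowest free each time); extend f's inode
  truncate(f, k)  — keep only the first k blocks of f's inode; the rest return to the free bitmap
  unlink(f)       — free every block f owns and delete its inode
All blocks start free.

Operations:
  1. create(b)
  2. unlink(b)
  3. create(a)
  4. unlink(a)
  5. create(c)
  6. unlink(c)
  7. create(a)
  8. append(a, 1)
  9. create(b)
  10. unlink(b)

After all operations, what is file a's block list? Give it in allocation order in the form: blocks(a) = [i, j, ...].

blocks(a) = [0, 1]

[1] create(b) — b=0 (map F........)
[2] unlink(b) —  (map .........)
[3] create(a) — a=0 (map F........)
[4] unlink(a) —  (map .........)
[5] create(c) — c=0 (map F........)
[6] unlink(c) —  (map .........)
[7] create(a) — a=0 (map F........)
[8] append(a, 1) — a=0,1 (map FF.......)
[9] create(b) — a=0,1 b=2 (map FFF......)
[10] unlink(b) — a=0,1 (map FF.......)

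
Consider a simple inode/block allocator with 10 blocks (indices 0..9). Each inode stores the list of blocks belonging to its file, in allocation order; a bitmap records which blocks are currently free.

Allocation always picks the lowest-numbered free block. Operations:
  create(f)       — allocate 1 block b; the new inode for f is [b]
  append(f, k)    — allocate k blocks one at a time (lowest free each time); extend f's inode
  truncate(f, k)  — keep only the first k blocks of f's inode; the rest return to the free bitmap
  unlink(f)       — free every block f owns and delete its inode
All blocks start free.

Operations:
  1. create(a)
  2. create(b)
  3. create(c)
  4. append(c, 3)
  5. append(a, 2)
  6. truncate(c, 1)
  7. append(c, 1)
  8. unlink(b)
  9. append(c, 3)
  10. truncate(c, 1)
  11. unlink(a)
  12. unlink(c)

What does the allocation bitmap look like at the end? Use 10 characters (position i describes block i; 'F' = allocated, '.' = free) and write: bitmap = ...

[1] create(a) — a=0 (map F.........)
[2] create(b) — a=0 b=1 (map FF........)
[3] create(c) — a=0 b=1 c=2 (map FFF.......)
[4] append(c, 3) — a=0 b=1 c=2,3,4,5 (map FFFFFF....)
[5] append(a, 2) — a=0,6,7 b=1 c=2,3,4,5 (map FFFFFFFF..)
[6] truncate(c, 1) — a=0,6,7 b=1 c=2 (map FFF...FF..)
[7] append(c, 1) — a=0,6,7 b=1 c=2,3 (map FFFF..FF..)
[8] unlink(b) — a=0,6,7 c=2,3 (map F.FF..FF..)
[9] append(c, 3) — a=0,6,7 c=2,3,1,4,5 (map FFFFFFFF..)
[10] truncate(c, 1) — a=0,6,7 c=2 (map F.F...FF..)
[11] unlink(a) — c=2 (map ..F.......)
[12] unlink(c) —  (map ..........)

bitmap = ..........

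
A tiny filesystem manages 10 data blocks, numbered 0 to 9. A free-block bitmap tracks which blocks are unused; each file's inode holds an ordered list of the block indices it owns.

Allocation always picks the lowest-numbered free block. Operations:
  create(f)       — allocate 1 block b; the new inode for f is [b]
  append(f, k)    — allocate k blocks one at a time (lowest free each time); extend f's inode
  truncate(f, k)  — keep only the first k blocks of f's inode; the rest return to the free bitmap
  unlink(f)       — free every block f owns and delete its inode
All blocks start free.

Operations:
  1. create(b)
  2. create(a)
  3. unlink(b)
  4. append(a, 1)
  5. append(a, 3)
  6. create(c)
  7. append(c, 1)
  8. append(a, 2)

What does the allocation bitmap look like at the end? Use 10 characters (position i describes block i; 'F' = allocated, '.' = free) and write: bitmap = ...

create(b): bitmap=F......... | b=[0]
create(a): bitmap=FF........ | a=[1] b=[0]
unlink(b): bitmap=.F........ | a=[1]
append(a, 1): bitmap=FF........ | a=[1, 0]
append(a, 3): bitmap=FFFFF..... | a=[1, 0, 2, 3, 4]
create(c): bitmap=FFFFFF.... | a=[1, 0, 2, 3, 4] c=[5]
append(c, 1): bitmap=FFFFFFF... | a=[1, 0, 2, 3, 4] c=[5, 6]
append(a, 2): bitmap=FFFFFFFFF. | a=[1, 0, 2, 3, 4, 7, 8] c=[5, 6]

bitmap = FFFFFFFFF.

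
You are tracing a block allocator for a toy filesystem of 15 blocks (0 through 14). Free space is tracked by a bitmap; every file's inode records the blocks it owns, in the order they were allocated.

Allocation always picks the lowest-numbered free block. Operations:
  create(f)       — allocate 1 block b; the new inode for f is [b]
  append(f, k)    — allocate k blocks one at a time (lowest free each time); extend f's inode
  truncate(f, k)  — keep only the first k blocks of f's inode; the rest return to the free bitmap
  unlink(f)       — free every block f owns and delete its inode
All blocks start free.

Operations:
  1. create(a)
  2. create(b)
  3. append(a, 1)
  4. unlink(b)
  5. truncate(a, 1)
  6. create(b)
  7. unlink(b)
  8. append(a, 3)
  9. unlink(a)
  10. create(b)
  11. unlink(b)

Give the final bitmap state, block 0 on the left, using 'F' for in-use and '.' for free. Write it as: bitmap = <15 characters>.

create(a): bitmap=F.............. | a=[0]
create(b): bitmap=FF............. | a=[0] b=[1]
append(a, 1): bitmap=FFF............ | a=[0, 2] b=[1]
unlink(b): bitmap=F.F............ | a=[0, 2]
truncate(a, 1): bitmap=F.............. | a=[0]
create(b): bitmap=FF............. | a=[0] b=[1]
unlink(b): bitmap=F.............. | a=[0]
append(a, 3): bitmap=FFFF........... | a=[0, 1, 2, 3]
unlink(a): bitmap=............... | 
create(b): bitmap=F.............. | b=[0]
unlink(b): bitmap=............... | 

bitmap = ...............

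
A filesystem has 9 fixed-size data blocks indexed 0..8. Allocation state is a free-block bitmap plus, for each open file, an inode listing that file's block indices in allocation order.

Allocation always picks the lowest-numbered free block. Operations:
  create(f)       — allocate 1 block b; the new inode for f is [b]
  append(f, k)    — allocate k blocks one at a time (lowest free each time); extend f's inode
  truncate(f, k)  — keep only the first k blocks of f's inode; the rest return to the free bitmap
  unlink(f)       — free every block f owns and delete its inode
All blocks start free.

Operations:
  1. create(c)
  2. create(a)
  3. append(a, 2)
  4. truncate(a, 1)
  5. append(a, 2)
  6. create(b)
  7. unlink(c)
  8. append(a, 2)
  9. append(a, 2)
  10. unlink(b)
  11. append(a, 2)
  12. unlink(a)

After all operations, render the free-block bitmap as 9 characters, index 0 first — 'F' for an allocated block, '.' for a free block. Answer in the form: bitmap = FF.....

create(c): bitmap=F........ | c=[0]
create(a): bitmap=FF....... | a=[1] c=[0]
append(a, 2): bitmap=FFFF..... | a=[1, 2, 3] c=[0]
truncate(a, 1): bitmap=FF....... | a=[1] c=[0]
append(a, 2): bitmap=FFFF..... | a=[1, 2, 3] c=[0]
create(b): bitmap=FFFFF.... | a=[1, 2, 3] b=[4] c=[0]
unlink(c): bitmap=.FFFF.... | a=[1, 2, 3] b=[4]
append(a, 2): bitmap=FFFFFF... | a=[1, 2, 3, 0, 5] b=[4]
append(a, 2): bitmap=FFFFFFFF. | a=[1, 2, 3, 0, 5, 6, 7] b=[4]
unlink(b): bitmap=FFFF.FFF. | a=[1, 2, 3, 0, 5, 6, 7]
append(a, 2): bitmap=FFFFFFFFF | a=[1, 2, 3, 0, 5, 6, 7, 4, 8]
unlink(a): bitmap=......... | 

bitmap = .........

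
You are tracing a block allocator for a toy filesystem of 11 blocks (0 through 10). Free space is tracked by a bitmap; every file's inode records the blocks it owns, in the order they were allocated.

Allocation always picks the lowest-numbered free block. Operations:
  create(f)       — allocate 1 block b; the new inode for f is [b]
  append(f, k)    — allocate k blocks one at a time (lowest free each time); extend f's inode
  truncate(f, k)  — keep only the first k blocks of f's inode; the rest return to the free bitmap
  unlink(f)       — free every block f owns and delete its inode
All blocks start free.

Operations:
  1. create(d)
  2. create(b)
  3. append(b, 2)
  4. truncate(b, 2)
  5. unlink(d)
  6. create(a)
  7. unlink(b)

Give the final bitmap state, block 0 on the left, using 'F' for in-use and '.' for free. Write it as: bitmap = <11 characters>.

[1] create(d) — d=0 (map F..........)
[2] create(b) — b=1 d=0 (map FF.........)
[3] append(b, 2) — b=1,2,3 d=0 (map FFFF.......)
[4] truncate(b, 2) — b=1,2 d=0 (map FFF........)
[5] unlink(d) — b=1,2 (map .FF........)
[6] create(a) — a=0 b=1,2 (map FFF........)
[7] unlink(b) — a=0 (map F..........)

bitmap = F..........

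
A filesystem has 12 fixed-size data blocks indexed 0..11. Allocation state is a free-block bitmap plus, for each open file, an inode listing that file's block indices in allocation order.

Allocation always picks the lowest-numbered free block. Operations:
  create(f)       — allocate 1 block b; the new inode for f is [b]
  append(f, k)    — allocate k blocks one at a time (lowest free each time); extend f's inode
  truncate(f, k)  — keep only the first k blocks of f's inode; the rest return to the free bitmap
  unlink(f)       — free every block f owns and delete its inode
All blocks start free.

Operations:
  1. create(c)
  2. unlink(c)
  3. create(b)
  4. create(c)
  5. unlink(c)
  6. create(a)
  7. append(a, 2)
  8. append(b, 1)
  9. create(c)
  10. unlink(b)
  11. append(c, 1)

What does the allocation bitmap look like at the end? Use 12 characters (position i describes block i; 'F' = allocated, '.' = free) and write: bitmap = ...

after create(c) → c:[0]  free=[F...........]
after unlink(c) →   free=[............]
after create(b) → b:[0]  free=[F...........]
after create(c) → b:[0], c:[1]  free=[FF..........]
after unlink(c) → b:[0]  free=[F...........]
after create(a) → a:[1], b:[0]  free=[FF..........]
after append(a, 2) → a:[1, 2, 3], b:[0]  free=[FFFF........]
after append(b, 1) → a:[1, 2, 3], b:[0, 4]  free=[FFFFF.......]
after create(c) → a:[1, 2, 3], b:[0, 4], c:[5]  free=[FFFFFF......]
after unlink(b) → a:[1, 2, 3], c:[5]  free=[.FFF.F......]
after append(c, 1) → a:[1, 2, 3], c:[5, 0]  free=[FFFF.F......]

bitmap = FFFF.F......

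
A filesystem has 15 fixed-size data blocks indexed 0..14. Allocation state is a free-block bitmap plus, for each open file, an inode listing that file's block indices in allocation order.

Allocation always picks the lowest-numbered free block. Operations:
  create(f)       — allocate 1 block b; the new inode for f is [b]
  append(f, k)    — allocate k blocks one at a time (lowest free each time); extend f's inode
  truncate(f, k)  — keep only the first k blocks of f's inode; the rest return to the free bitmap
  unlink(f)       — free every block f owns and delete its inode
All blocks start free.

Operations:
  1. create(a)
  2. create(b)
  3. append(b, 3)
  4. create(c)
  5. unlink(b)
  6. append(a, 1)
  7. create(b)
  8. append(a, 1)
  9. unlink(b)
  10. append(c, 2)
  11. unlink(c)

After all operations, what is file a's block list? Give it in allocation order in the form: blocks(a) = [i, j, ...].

[1] create(a) — a=0 (map F..............)
[2] create(b) — a=0 b=1 (map FF.............)
[3] append(b, 3) — a=0 b=1,2,3,4 (map FFFFF..........)
[4] create(c) — a=0 b=1,2,3,4 c=5 (map FFFFFF.........)
[5] unlink(b) — a=0 c=5 (map F....F.........)
[6] append(a, 1) — a=0,1 c=5 (map FF...F.........)
[7] create(b) — a=0,1 b=2 c=5 (map FFF..F.........)
[8] append(a, 1) — a=0,1,3 b=2 c=5 (map FFFF.F.........)
[9] unlink(b) — a=0,1,3 c=5 (map FF.F.F.........)
[10] append(c, 2) — a=0,1,3 c=5,2,4 (map FFFFFF.........)
[11] unlink(c) — a=0,1,3 (map FF.F...........)

blocks(a) = [0, 1, 3]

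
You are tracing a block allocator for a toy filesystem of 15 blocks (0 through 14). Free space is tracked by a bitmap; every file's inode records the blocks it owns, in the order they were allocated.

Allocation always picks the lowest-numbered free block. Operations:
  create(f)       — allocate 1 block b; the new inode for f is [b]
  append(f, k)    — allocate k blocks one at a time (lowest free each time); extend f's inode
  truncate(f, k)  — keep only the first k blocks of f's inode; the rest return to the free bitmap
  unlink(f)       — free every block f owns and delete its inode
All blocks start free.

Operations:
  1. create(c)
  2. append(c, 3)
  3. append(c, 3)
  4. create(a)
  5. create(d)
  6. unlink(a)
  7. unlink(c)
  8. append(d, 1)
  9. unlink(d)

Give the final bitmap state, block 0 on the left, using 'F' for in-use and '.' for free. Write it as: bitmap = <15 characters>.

create(c): bitmap=F.............. | c=[0]
append(c, 3): bitmap=FFFF........... | c=[0, 1, 2, 3]
append(c, 3): bitmap=FFFFFFF........ | c=[0, 1, 2, 3, 4, 5, 6]
create(a): bitmap=FFFFFFFF....... | a=[7] c=[0, 1, 2, 3, 4, 5, 6]
create(d): bitmap=FFFFFFFFF...... | a=[7] c=[0, 1, 2, 3, 4, 5, 6] d=[8]
unlink(a): bitmap=FFFFFFF.F...... | c=[0, 1, 2, 3, 4, 5, 6] d=[8]
unlink(c): bitmap=........F...... | d=[8]
append(d, 1): bitmap=F.......F...... | d=[8, 0]
unlink(d): bitmap=............... | 

bitmap = ...............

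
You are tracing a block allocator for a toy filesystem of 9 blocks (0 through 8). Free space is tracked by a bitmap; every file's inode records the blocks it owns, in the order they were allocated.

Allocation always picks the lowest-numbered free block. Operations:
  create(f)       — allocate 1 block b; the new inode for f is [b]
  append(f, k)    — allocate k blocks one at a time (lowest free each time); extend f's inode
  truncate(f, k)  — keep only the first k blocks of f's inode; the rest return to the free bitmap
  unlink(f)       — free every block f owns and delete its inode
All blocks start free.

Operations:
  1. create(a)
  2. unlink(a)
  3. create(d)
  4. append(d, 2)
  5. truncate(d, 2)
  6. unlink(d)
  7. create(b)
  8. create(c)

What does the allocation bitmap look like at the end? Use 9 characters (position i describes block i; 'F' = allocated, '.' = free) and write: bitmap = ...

after create(a) → a:[0]  free=[F........]
after unlink(a) →   free=[.........]
after create(d) → d:[0]  free=[F........]
after append(d, 2) → d:[0, 1, 2]  free=[FFF......]
after truncate(d, 2) → d:[0, 1]  free=[FF.......]
after unlink(d) →   free=[.........]
after create(b) → b:[0]  free=[F........]
after create(c) → b:[0], c:[1]  free=[FF.......]

bitmap = FF.......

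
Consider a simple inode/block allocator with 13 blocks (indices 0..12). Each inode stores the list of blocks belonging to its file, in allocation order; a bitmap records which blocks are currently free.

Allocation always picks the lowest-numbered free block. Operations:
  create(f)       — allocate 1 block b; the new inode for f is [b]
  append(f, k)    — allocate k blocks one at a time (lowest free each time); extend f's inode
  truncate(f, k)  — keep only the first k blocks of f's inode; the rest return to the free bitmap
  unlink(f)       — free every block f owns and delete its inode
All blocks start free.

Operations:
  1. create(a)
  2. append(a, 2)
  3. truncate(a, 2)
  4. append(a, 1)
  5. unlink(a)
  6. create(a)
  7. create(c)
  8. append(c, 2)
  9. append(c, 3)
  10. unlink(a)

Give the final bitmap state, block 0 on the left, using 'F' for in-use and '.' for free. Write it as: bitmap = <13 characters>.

  1. create(a)  ⇒  F............  {a→[0]}
  2. append(a, 2)  ⇒  FFF..........  {a→[0, 1, 2]}
  3. truncate(a, 2)  ⇒  FF...........  {a→[0, 1]}
  4. append(a, 1)  ⇒  FFF..........  {a→[0, 1, 2]}
  5. unlink(a)  ⇒  .............  {}
  6. create(a)  ⇒  F............  {a→[0]}
  7. create(c)  ⇒  FF...........  {a→[0]; c→[1]}
  8. append(c, 2)  ⇒  FFFF.........  {a→[0]; c→[1, 2, 3]}
  9. append(c, 3)  ⇒  FFFFFFF......  {a→[0]; c→[1, 2, 3, 4, 5, 6]}
  10. unlink(a)  ⇒  .FFFFFF......  {c→[1, 2, 3, 4, 5, 6]}

bitmap = .FFFFFF......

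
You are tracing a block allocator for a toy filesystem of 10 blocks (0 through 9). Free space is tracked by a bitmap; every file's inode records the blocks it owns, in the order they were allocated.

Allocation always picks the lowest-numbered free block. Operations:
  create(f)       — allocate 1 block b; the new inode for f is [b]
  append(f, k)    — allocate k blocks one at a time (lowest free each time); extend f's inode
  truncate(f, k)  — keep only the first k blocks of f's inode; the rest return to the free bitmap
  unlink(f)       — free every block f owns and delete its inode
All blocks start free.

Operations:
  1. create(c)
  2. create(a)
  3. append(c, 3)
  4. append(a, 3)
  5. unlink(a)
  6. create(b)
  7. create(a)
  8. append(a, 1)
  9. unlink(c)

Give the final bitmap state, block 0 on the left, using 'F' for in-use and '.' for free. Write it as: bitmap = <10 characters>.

create(c): bitmap=F......... | c=[0]
create(a): bitmap=FF........ | a=[1] c=[0]
append(c, 3): bitmap=FFFFF..... | a=[1] c=[0, 2, 3, 4]
append(a, 3): bitmap=FFFFFFFF.. | a=[1, 5, 6, 7] c=[0, 2, 3, 4]
unlink(a): bitmap=F.FFF..... | c=[0, 2, 3, 4]
create(b): bitmap=FFFFF..... | b=[1] c=[0, 2, 3, 4]
create(a): bitmap=FFFFFF.... | a=[5] b=[1] c=[0, 2, 3, 4]
append(a, 1): bitmap=FFFFFFF... | a=[5, 6] b=[1] c=[0, 2, 3, 4]
unlink(c): bitmap=.F...FF... | a=[5, 6] b=[1]

bitmap = .F...FF...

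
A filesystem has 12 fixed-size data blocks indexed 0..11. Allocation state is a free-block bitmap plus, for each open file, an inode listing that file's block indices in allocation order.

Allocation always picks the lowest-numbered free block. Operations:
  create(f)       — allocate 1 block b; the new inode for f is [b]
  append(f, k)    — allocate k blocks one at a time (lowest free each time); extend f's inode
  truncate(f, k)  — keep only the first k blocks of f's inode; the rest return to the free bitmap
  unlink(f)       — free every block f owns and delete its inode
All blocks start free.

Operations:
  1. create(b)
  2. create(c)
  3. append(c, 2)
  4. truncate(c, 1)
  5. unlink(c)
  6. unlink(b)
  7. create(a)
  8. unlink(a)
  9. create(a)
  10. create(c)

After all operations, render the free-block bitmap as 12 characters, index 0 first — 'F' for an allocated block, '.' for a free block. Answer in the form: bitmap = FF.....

after create(b) → b:[0]  free=[F...........]
after create(c) → b:[0], c:[1]  free=[FF..........]
after append(c, 2) → b:[0], c:[1, 2, 3]  free=[FFFF........]
after truncate(c, 1) → b:[0], c:[1]  free=[FF..........]
after unlink(c) → b:[0]  free=[F...........]
after unlink(b) →   free=[............]
after create(a) → a:[0]  free=[F...........]
after unlink(a) →   free=[............]
after create(a) → a:[0]  free=[F...........]
after create(c) → a:[0], c:[1]  free=[FF..........]

bitmap = FF..........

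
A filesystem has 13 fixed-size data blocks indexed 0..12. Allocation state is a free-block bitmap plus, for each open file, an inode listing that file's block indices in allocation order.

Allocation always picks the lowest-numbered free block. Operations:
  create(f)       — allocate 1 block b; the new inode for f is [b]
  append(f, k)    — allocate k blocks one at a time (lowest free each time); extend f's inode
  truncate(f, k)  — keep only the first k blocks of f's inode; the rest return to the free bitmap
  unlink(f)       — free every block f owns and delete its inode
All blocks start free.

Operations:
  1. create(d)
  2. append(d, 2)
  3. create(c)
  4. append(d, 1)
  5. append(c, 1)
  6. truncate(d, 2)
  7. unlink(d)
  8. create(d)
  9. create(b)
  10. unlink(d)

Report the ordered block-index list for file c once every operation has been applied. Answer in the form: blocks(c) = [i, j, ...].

blocks(c) = [3, 5]

  1. create(d)  ⇒  F............  {d→[0]}
  2. append(d, 2)  ⇒  FFF..........  {d→[0, 1, 2]}
  3. create(c)  ⇒  FFFF.........  {c→[3]; d→[0, 1, 2]}
  4. append(d, 1)  ⇒  FFFFF........  {c→[3]; d→[0, 1, 2, 4]}
  5. append(c, 1)  ⇒  FFFFFF.......  {c→[3, 5]; d→[0, 1, 2, 4]}
  6. truncate(d, 2)  ⇒  FF.F.F.......  {c→[3, 5]; d→[0, 1]}
  7. unlink(d)  ⇒  ...F.F.......  {c→[3, 5]}
  8. create(d)  ⇒  F..F.F.......  {c→[3, 5]; d→[0]}
  9. create(b)  ⇒  FF.F.F.......  {b→[1]; c→[3, 5]; d→[0]}
  10. unlink(d)  ⇒  .F.F.F.......  {b→[1]; c→[3, 5]}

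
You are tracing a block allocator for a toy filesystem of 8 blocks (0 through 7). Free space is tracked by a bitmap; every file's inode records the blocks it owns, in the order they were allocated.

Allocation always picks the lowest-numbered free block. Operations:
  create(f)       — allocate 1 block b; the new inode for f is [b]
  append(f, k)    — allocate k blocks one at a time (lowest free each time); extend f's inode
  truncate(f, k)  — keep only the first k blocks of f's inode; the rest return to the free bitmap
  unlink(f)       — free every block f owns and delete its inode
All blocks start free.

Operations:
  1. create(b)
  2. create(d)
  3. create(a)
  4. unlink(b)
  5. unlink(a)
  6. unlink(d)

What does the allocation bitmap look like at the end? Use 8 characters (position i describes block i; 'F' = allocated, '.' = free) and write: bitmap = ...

bitmap = ........

create(b): bitmap=F....... | b=[0]
create(d): bitmap=FF...... | b=[0] d=[1]
create(a): bitmap=FFF..... | a=[2] b=[0] d=[1]
unlink(b): bitmap=.FF..... | a=[2] d=[1]
unlink(a): bitmap=.F...... | d=[1]
unlink(d): bitmap=........ | 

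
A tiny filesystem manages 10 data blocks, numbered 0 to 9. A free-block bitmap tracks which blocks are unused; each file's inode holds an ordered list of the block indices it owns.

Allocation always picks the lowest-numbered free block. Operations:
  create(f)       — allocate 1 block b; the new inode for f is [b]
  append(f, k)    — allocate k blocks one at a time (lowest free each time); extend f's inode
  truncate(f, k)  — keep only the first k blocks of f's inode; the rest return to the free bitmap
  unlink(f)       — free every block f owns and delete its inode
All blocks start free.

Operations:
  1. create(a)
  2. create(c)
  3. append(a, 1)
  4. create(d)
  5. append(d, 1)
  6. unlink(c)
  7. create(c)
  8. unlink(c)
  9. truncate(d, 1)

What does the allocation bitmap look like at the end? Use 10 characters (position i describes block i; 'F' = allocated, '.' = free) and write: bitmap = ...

bitmap = F.FF......

create(a): bitmap=F......... | a=[0]
create(c): bitmap=FF........ | a=[0] c=[1]
append(a, 1): bitmap=FFF....... | a=[0, 2] c=[1]
create(d): bitmap=FFFF...... | a=[0, 2] c=[1] d=[3]
append(d, 1): bitmap=FFFFF..... | a=[0, 2] c=[1] d=[3, 4]
unlink(c): bitmap=F.FFF..... | a=[0, 2] d=[3, 4]
create(c): bitmap=FFFFF..... | a=[0, 2] c=[1] d=[3, 4]
unlink(c): bitmap=F.FFF..... | a=[0, 2] d=[3, 4]
truncate(d, 1): bitmap=F.FF...... | a=[0, 2] d=[3]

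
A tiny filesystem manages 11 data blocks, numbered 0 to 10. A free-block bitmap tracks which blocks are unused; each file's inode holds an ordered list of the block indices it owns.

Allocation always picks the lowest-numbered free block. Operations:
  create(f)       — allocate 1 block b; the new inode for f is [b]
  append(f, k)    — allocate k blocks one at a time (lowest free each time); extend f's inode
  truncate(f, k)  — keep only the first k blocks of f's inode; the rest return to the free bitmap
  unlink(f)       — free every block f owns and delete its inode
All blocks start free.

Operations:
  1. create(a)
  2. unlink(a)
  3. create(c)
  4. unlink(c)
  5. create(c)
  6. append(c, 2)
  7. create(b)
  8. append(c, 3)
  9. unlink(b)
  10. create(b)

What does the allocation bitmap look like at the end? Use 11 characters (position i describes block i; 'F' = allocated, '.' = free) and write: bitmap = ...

  1. create(a)  ⇒  F..........  {a→[0]}
  2. unlink(a)  ⇒  ...........  {}
  3. create(c)  ⇒  F..........  {c→[0]}
  4. unlink(c)  ⇒  ...........  {}
  5. create(c)  ⇒  F..........  {c→[0]}
  6. append(c, 2)  ⇒  FFF........  {c→[0, 1, 2]}
  7. create(b)  ⇒  FFFF.......  {b→[3]; c→[0, 1, 2]}
  8. append(c, 3)  ⇒  FFFFFFF....  {b→[3]; c→[0, 1, 2, 4, 5, 6]}
  9. unlink(b)  ⇒  FFF.FFF....  {c→[0, 1, 2, 4, 5, 6]}
  10. create(b)  ⇒  FFFFFFF....  {b→[3]; c→[0, 1, 2, 4, 5, 6]}

bitmap = FFFFFFF....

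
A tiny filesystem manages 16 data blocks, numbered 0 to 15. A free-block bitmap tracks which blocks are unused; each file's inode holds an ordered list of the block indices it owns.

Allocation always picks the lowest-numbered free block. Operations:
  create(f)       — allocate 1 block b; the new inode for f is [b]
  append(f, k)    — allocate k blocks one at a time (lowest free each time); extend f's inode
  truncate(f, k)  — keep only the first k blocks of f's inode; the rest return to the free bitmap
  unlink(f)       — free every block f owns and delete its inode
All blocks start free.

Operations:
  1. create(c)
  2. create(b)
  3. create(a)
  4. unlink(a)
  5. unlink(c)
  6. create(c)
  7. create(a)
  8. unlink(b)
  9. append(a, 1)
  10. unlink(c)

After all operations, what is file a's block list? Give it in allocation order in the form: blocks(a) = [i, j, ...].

after create(c) → c:[0]  free=[F...............]
after create(b) → b:[1], c:[0]  free=[FF..............]
after create(a) → a:[2], b:[1], c:[0]  free=[FFF.............]
after unlink(a) → b:[1], c:[0]  free=[FF..............]
after unlink(c) → b:[1]  free=[.F..............]
after create(c) → b:[1], c:[0]  free=[FF..............]
after create(a) → a:[2], b:[1], c:[0]  free=[FFF.............]
after unlink(b) → a:[2], c:[0]  free=[F.F.............]
after append(a, 1) → a:[2, 1], c:[0]  free=[FFF.............]
after unlink(c) → a:[2, 1]  free=[.FF.............]

blocks(a) = [2, 1]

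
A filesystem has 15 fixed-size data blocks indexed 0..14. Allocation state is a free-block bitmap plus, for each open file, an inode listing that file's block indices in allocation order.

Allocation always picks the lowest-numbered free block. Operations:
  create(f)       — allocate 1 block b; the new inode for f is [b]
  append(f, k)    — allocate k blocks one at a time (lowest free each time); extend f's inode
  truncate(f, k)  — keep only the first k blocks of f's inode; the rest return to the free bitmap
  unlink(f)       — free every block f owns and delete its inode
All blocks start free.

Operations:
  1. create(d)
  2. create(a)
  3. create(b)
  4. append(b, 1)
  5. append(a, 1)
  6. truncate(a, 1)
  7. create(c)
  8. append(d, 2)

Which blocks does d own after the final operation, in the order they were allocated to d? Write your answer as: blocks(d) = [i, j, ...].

  1. create(d)  ⇒  F..............  {d→[0]}
  2. create(a)  ⇒  FF.............  {a→[1]; d→[0]}
  3. create(b)  ⇒  FFF............  {a→[1]; b→[2]; d→[0]}
  4. append(b, 1)  ⇒  FFFF...........  {a→[1]; b→[2, 3]; d→[0]}
  5. append(a, 1)  ⇒  FFFFF..........  {a→[1, 4]; b→[2, 3]; d→[0]}
  6. truncate(a, 1)  ⇒  FFFF...........  {a→[1]; b→[2, 3]; d→[0]}
  7. create(c)  ⇒  FFFFF..........  {a→[1]; b→[2, 3]; c→[4]; d→[0]}
  8. append(d, 2)  ⇒  FFFFFFF........  {a→[1]; b→[2, 3]; c→[4]; d→[0, 5, 6]}

blocks(d) = [0, 5, 6]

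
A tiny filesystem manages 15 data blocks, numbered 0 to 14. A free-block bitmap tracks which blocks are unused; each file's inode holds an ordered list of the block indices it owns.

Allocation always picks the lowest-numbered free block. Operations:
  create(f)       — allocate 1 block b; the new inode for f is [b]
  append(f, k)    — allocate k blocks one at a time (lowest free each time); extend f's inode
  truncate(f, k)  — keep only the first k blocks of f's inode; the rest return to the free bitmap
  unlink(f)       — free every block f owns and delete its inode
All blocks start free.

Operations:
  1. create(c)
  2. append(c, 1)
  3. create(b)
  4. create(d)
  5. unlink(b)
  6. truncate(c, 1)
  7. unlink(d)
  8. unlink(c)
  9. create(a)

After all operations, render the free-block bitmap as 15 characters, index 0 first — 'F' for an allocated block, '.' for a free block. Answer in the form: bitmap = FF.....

[1] create(c) — c=0 (map F..............)
[2] append(c, 1) — c=0,1 (map FF.............)
[3] create(b) — b=2 c=0,1 (map FFF............)
[4] create(d) — b=2 c=0,1 d=3 (map FFFF...........)
[5] unlink(b) — c=0,1 d=3 (map FF.F...........)
[6] truncate(c, 1) — c=0 d=3 (map F..F...........)
[7] unlink(d) — c=0 (map F..............)
[8] unlink(c) —  (map ...............)
[9] create(a) — a=0 (map F..............)

bitmap = F..............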